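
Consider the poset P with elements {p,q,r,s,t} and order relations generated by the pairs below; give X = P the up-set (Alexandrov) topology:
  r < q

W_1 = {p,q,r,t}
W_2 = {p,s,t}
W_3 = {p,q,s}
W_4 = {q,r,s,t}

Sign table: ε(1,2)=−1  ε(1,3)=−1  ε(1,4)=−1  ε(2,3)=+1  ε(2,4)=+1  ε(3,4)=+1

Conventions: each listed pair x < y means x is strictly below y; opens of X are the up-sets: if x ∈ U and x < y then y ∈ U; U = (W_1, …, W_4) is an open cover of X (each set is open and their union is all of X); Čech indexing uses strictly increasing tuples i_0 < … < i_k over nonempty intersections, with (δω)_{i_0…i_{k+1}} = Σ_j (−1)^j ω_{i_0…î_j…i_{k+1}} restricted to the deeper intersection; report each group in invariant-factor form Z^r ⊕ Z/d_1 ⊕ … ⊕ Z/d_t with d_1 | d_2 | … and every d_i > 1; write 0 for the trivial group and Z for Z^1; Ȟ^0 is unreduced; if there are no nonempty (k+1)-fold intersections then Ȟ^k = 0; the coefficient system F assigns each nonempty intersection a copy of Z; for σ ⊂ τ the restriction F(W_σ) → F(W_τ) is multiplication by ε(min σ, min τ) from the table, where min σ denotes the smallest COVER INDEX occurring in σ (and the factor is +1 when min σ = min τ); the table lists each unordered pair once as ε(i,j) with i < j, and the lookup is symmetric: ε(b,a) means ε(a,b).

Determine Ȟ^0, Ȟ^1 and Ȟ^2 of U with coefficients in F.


Ȟ^0 ≅ Z,  Ȟ^1 ≅ 0,  Ȟ^2 ≅ Z

nerve simplices:
  W12={p,t} W13={p,q} W14={q,r,t} W23={p,s} W24={s,t} W34={q,s}
  W123={p} W124={t} W134={q} W234={s}
C dims 4,6,4; δ0: rk 3, SNF 1^3; δ1: rk 3, SNF 1^3
degree 0: 4−3−0 = 1 → Ȟ^0 ≅ Z
degree 1: 6−3−3 = 0 → Ȟ^1 ≅ 0
degree 2: 4−0−3 = 1 → Ȟ^2 ≅ Z


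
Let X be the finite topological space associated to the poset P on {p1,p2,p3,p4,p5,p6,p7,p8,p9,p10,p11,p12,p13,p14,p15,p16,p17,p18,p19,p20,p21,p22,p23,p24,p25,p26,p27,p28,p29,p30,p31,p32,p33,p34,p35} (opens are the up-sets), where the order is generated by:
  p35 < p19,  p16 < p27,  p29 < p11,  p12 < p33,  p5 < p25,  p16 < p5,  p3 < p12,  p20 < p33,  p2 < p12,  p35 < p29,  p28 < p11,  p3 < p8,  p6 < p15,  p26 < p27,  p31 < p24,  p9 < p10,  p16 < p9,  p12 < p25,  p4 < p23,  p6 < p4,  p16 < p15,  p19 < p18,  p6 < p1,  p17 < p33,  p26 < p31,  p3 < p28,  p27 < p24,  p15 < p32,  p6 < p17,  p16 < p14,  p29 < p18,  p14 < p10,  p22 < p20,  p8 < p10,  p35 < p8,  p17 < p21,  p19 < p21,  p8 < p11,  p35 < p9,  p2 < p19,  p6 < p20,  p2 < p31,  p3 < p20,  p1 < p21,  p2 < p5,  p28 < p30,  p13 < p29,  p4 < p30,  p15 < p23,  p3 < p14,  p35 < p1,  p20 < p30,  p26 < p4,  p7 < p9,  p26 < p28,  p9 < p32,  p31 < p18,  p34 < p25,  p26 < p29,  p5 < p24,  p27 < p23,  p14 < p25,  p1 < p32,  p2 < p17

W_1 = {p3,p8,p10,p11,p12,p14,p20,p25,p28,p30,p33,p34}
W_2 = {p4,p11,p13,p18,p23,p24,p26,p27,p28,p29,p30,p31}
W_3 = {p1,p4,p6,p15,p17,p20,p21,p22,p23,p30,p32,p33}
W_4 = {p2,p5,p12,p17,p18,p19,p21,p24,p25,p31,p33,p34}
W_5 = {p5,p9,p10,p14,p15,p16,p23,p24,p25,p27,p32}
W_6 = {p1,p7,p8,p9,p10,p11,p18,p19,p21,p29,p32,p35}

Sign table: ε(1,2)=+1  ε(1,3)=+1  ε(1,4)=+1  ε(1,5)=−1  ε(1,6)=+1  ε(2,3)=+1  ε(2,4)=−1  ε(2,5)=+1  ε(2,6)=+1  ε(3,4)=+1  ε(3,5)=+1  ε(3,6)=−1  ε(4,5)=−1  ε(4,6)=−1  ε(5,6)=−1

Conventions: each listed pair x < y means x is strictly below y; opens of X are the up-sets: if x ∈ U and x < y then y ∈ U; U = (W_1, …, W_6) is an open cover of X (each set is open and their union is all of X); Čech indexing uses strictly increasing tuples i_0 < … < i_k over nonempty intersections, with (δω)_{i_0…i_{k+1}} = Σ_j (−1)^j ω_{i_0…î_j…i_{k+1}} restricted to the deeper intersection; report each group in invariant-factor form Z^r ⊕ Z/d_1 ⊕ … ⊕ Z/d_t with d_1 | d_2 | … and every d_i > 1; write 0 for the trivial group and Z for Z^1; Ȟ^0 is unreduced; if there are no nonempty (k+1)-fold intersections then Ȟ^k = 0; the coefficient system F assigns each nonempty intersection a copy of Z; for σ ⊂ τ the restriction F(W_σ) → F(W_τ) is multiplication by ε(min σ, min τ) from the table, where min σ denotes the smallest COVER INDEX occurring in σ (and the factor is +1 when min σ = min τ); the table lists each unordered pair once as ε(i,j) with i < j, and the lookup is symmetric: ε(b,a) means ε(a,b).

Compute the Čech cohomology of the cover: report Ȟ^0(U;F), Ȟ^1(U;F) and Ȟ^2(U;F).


Ȟ^0 = 0,  Ȟ^1 = Z/2,  Ȟ^2 = Z

intersection data:
  W12={p11,p28,p30} W13={p20,p30,p33} W14={p12,p25,p33,p34} W15={p10,p14,p25} W16={p8,p10,p11} W23={p4,p23,p30} W24={p18,p24,p31} W25={p23,p24,p27} W26={p11,p18,p29} W34={p17,p21,p33} W35={p15,p23,p32} W36={p1,p21,p32} W45={p5,p24,p25} W46={p18,p19,p21} W56={p9,p10,p32}
  W123={p30} W126={p11} W134={p33} W145={p25} W156={p10} W235={p23} W245={p24} W246={p18} W346={p21} W356={p32}
C dims 6,15,10; δ0: rk 6, SNF 1^5·2; δ1: rk 9, SNF 1^9
Ȟ^0 = (6 − 6) − 0 = 0, so Ȟ^0 ≅ 0
Ȟ^1 = (15 − 9) − 6 = 0 plus torsion [2], so Ȟ^1 ≅ Z/2
Ȟ^2 = (10 − 0) − 9 = 1, so Ȟ^2 ≅ Z


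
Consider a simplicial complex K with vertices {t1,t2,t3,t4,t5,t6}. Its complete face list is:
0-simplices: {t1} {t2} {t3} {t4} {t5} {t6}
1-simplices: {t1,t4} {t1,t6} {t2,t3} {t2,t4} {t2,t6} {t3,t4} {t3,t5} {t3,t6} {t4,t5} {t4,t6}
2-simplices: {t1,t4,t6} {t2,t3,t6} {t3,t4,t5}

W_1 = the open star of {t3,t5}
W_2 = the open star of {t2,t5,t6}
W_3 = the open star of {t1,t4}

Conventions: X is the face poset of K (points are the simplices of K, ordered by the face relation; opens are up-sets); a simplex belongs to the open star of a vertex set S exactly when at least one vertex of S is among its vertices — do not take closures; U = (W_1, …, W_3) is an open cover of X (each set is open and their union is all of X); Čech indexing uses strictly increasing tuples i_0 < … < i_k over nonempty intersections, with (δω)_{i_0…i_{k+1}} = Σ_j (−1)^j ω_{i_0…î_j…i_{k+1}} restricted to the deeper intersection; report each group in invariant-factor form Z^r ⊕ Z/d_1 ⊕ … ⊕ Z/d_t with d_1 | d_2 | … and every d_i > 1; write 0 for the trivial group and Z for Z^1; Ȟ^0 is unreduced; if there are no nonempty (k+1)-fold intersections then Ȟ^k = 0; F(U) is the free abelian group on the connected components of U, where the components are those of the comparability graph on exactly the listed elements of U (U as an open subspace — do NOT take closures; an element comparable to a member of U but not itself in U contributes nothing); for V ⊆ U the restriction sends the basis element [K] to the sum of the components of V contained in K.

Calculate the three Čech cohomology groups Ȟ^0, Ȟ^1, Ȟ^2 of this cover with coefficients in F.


intersection data:
  W1={{t3},{t5},{t2,t3},{t3,t4},{t3,t5},{t3,t6},{t4,t5},{t2,t3,t6},{t3,t4,t5}} W2={{t2},{t5},{t6},{t1,t6},{t2,t3},{t2,t4},{t2,t6},{t3,t5},{t3,t6},{t4,t5},{t4,t6},{t1,t4,t6},{t2,t3,t6},{t3,t4,t5}} W3={{t1},{t4},{t1,t4},{t1,t6},{t2,t4},{t3,t4},{t4,t5},{t4,t6},{t1,t4,t6},{t3,t4,t5}}
  W12={{t5},{t2,t3},{t3,t5},{t3,t6},{t4,t5},{t2,t3,t6},{t3,t4,t5}} W13={{t3,t4},{t4,t5},{t3,t4,t5}} W23={{t1,t6},{t2,t4},{t4,t5},{t4,t6},{t1,t4,t6},{t3,t4,t5}}
  W123={{t4,t5},{t3,t4,t5}}
components per intersection:
  W1: {{t3},{t5},{t2,t3},{t3,t4},{t3,t5},{t3,t6},{t4,t5},{t2,t3,t6},{t3,t4,t5}}
  W2: {{t2},{t6},{t1,t6},{t2,t3},{t2,t4},{t2,t6},{t3,t6},{t4,t6},{t1,t4,t6},{t2,t3,t6}} {{t5},{t3,t5},{t4,t5},{t3,t4,t5}}
  W3: {{t1},{t4},{t1,t4},{t1,t6},{t2,t4},{t3,t4},{t4,t5},{t4,t6},{t1,t4,t6},{t3,t4,t5}}
  W12: {{t5},{t3,t5},{t4,t5},{t3,t4,t5}} {{t2,t3},{t3,t6},{t2,t3,t6}}
  W13: {{t3,t4},{t4,t5},{t3,t4,t5}}
  W23: {{t1,t6},{t4,t6},{t1,t4,t6}} {{t2,t4}} {{t4,t5},{t3,t4,t5}}
  W123: {{t4,t5},{t3,t4,t5}}
C dims 4,6,1; δ0: rk 3, SNF 1^3; δ1: rk 1, SNF 1^1
Ȟ^0 = (4 − 3) − 0 = 1, so Ȟ^0 ≅ Z
Ȟ^1 = (6 − 1) − 3 = 2, so Ȟ^1 ≅ Z^2
Ȟ^2 = (1 − 0) − 1 = 0, so Ȟ^2 ≅ 0

Ȟ^0 = Z, Ȟ^1 = Z^2, Ȟ^2 = 0


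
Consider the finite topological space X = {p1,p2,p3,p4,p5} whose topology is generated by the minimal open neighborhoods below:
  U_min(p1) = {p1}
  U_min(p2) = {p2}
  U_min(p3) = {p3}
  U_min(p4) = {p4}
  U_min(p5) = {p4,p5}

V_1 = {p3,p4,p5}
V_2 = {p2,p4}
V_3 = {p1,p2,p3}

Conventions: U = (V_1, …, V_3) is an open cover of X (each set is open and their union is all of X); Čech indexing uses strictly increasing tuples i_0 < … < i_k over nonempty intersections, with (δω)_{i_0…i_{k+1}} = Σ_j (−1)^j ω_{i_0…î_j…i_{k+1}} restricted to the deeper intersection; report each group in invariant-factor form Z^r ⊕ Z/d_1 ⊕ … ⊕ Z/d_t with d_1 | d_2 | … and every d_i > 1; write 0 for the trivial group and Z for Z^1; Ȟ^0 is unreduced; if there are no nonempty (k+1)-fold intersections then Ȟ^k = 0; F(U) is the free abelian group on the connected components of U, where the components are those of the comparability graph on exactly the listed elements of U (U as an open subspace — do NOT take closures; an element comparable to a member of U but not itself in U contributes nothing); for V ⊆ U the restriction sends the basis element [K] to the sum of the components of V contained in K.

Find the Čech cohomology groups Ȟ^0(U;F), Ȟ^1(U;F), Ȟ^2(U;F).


nerve simplices:
  V12={p4} V13={p3} V23={p2}
components per intersection:
  V1: {p3} {p4,p5}
  V2: {p2} {p4}
  V3: {p1} {p2} {p3}
  V12: {p4}
  V13: {p3}
  V23: {p2}
C dims 7,3; δ0: rk 3, SNF 1^3
degree 0: 7−3−0 = 4 → Ȟ^0 ≅ Z^4
degree 1: 3−0−3 = 0 → Ȟ^1 ≅ 0
degree 2: 0−0−0 = 0 → Ȟ^2 ≅ 0

Ȟ^0 = Z^4, Ȟ^1 = 0, Ȟ^2 = 0


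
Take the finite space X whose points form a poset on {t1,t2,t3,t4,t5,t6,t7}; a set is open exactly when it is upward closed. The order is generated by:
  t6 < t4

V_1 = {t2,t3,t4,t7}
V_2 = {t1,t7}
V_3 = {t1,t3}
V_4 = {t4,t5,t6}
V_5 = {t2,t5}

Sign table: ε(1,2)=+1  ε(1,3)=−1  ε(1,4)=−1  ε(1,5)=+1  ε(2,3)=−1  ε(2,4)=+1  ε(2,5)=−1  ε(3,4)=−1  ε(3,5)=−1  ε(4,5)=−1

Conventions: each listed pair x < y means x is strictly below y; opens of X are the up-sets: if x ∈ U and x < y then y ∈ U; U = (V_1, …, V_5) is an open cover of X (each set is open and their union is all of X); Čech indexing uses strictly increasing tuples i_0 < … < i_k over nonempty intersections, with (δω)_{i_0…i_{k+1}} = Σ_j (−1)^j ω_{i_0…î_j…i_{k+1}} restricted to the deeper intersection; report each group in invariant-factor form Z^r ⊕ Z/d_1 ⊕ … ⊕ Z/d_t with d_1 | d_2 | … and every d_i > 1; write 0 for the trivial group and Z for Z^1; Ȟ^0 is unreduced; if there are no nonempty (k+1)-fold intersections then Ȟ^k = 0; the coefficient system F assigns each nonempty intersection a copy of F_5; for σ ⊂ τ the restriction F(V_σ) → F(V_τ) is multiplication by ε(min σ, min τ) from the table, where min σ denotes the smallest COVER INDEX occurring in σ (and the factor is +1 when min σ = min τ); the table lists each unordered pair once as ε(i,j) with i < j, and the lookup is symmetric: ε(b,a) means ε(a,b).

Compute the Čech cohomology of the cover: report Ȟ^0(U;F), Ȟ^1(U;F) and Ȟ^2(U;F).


intersection data:
  V12={t7} V13={t3} V14={t4} V15={t2} V23={t1} V45={t5}
C dims 5,6; δ0: rk_F5 4
Ȟ^0 = (5 − 4) − 0 = 1, so Ȟ^0 ≅ Z/5
Ȟ^1 = (6 − 0) − 4 = 2, so Ȟ^1 ≅ Z/5 ⊕ Z/5
Ȟ^2 = (0 − 0) − 0 = 0, so Ȟ^2 ≅ 0

Ȟ^0 = Z/5,  Ȟ^1 = Z/5 ⊕ Z/5,  Ȟ^2 = 0


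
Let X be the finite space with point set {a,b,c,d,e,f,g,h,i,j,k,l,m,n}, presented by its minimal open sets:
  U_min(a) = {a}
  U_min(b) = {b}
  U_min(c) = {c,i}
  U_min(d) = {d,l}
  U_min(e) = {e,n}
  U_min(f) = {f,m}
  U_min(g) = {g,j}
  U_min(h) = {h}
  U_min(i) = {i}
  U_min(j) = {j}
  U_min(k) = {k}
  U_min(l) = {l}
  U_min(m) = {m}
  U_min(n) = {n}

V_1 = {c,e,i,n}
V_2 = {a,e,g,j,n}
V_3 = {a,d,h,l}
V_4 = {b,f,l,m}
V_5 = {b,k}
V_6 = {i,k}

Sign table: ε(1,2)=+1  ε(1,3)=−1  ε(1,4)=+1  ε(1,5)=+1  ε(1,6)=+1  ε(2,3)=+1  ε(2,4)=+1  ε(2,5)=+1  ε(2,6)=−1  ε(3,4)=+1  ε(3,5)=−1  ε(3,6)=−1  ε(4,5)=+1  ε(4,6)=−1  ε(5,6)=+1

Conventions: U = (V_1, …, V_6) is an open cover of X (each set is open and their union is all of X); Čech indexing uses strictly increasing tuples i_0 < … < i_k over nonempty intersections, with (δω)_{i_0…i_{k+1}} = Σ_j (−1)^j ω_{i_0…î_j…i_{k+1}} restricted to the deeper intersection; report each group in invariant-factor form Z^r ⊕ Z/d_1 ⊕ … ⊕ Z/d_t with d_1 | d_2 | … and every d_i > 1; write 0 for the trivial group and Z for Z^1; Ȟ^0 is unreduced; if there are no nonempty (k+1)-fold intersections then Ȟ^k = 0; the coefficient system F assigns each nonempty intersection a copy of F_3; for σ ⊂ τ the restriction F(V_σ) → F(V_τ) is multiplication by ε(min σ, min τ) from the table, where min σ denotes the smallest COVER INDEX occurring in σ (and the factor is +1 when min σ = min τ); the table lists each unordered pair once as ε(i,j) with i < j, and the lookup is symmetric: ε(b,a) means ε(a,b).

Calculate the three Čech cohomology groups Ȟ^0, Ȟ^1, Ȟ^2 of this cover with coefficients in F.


Ȟ^0(U;F) ≅ Z/3, Ȟ^1(U;F) ≅ Z/3 and Ȟ^2(U;F) ≅ 0

nonempty overlaps:
  V12={e,n} V16={i} V23={a} V34={l} V45={b} V56={k}
C dims 6,6; δ0: rk_F3 5
degree 0: 6−5−0 = 1 → Ȟ^0 ≅ Z/3
degree 1: 6−0−5 = 1 → Ȟ^1 ≅ Z/3
degree 2: 0−0−0 = 0 → Ȟ^2 ≅ 0


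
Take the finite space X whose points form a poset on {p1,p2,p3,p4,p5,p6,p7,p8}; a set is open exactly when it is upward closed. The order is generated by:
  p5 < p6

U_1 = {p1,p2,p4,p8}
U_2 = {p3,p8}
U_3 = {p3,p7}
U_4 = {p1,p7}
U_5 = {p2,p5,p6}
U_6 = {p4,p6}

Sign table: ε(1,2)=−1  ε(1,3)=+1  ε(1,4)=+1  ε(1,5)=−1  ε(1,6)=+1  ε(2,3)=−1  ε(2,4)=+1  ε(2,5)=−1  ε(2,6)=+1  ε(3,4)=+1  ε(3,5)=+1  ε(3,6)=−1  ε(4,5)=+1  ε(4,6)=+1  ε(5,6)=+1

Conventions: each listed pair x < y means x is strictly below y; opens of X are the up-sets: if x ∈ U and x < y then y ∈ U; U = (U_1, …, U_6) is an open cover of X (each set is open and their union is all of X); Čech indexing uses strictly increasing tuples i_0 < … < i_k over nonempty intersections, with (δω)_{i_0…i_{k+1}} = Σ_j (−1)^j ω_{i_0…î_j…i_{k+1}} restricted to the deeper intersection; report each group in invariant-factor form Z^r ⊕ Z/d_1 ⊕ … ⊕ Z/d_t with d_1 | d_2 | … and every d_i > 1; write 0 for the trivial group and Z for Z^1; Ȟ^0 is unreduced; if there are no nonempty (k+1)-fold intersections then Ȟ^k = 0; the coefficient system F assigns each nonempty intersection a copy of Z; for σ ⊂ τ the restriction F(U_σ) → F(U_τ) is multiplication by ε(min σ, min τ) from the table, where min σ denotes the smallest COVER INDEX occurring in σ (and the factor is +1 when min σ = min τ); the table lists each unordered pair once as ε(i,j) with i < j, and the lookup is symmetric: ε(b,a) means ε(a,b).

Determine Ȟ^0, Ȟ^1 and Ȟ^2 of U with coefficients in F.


nonempty intersections:
  U12={p8} U14={p1} U15={p2} U16={p4} U23={p3} U34={p7} U56={p6}
C dims 6,7; δ0: rk 6, SNF 1^5·2
Ȟ^0: (6−6)−0=0 ⇒ 0
Ȟ^1: (7−0)−6=1 plus torsion [2] ⇒ Z ⊕ Z/2
Ȟ^2: (0−0)−0=0 ⇒ 0

Ȟ^0(U;F) ≅ 0; Ȟ^1(U;F) ≅ Z ⊕ Z/2; Ȟ^2(U;F) ≅ 0


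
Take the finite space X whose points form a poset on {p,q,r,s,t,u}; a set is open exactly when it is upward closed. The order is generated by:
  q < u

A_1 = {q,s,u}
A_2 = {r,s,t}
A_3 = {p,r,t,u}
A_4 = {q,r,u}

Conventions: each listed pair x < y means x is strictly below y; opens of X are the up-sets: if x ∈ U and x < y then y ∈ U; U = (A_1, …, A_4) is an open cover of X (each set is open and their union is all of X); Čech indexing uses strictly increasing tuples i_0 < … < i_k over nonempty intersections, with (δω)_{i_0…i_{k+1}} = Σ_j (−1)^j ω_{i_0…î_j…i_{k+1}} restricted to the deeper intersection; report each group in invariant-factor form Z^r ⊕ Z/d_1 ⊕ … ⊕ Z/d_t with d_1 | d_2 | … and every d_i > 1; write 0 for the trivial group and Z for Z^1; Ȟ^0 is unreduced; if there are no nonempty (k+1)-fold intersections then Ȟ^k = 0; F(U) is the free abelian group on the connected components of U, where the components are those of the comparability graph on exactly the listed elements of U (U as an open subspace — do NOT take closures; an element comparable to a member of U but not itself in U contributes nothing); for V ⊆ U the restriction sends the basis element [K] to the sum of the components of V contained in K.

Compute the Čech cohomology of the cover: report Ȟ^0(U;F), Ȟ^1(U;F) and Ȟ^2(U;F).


nonempty overlaps:
  A12={s} A13={u} A14={q,u} A23={r,t} A24={r} A34={r,u}
  A134={u} A234={r}
components per intersection:
  A1: {q,u} {s}
  A2: {r} {s} {t}
  A3: {p} {r} {t} {u}
  A4: {q,u} {r}
  A12: {s}
  A13: {u}
  A14: {q,u}
  A23: {r} {t}
  A24: {r}
  A34: {r} {u}
  A134: {u}
  A234: {r}
C dims 11,8,2; δ0: rk 6, SNF 1^6; δ1: rk 2, SNF 1^2
degree 0: 11−6−0 = 5 → Ȟ^0 ≅ Z^5
degree 1: 8−2−6 = 0 → Ȟ^1 ≅ 0
degree 2: 2−0−2 = 0 → Ȟ^2 ≅ 0

Ȟ^0(U;F) ≅ Z^5, Ȟ^1(U;F) ≅ 0 and Ȟ^2(U;F) ≅ 0


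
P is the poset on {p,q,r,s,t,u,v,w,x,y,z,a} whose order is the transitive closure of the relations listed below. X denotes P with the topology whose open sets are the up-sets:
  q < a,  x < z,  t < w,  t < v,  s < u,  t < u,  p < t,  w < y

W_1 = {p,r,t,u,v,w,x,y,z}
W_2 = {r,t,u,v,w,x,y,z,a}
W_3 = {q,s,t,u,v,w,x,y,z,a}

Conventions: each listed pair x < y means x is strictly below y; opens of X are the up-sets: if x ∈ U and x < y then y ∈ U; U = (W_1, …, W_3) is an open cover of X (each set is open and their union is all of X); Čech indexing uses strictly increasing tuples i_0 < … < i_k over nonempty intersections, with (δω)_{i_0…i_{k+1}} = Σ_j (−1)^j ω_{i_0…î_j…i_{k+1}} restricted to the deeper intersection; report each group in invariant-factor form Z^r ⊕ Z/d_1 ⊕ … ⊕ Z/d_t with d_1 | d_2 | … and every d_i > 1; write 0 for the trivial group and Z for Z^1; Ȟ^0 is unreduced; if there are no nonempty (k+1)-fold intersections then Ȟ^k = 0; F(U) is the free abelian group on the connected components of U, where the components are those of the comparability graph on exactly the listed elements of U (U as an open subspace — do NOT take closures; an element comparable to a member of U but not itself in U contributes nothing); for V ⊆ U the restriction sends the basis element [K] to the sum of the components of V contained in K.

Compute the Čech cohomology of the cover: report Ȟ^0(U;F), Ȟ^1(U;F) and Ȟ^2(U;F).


Ȟ^0(U;F) ≅ Z^4; Ȟ^1(U;F) ≅ 0; Ȟ^2(U;F) ≅ 0

nonempty overlaps:
  W12={r,t,u,v,w,x,y,z} W13={t,u,v,w,x,y,z} W23={t,u,v,w,x,y,z,a}
  W123={t,u,v,w,x,y,z}
components per intersection:
  W1: {p,t,u,v,w,y} {r} {x,z}
  W2: {r} {t,u,v,w,y} {x,z} {a}
  W3: {q,a} {s,t,u,v,w,y} {x,z}
  W12: {r} {t,u,v,w,y} {x,z}
  W13: {t,u,v,w,y} {x,z}
  W23: {t,u,v,w,y} {x,z} {a}
  W123: {t,u,v,w,y} {x,z}
C dims 10,8,2; δ0: rk 6, SNF 1^6; δ1: rk 2, SNF 1^2
degree 0: 10−6−0 = 4 → Ȟ^0 ≅ Z^4
degree 1: 8−2−6 = 0 → Ȟ^1 ≅ 0
degree 2: 2−0−2 = 0 → Ȟ^2 ≅ 0


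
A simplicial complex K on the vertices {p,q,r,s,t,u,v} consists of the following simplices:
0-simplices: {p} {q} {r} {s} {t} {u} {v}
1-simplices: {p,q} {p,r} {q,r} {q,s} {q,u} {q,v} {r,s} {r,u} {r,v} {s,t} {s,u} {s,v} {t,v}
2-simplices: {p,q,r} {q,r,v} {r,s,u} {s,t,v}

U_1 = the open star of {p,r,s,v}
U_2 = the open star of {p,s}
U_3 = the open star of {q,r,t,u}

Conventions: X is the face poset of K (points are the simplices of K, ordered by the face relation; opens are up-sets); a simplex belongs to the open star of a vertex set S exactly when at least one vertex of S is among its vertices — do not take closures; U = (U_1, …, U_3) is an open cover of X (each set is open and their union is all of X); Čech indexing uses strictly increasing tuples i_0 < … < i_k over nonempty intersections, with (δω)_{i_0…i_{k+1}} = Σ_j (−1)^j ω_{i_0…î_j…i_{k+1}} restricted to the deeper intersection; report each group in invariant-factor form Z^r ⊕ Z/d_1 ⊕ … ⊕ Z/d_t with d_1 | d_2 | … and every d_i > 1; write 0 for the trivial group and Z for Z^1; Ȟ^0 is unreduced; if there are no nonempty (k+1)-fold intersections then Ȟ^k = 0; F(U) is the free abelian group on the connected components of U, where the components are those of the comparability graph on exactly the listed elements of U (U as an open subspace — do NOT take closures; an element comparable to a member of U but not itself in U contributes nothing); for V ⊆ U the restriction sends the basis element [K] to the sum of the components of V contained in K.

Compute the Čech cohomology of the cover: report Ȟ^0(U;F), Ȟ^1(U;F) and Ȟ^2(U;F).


nonempty intersections:
  U1={{p},{r},{s},{v},{p,q},{p,r},{q,r},{q,s},{q,v},{r,s},{r,u},{r,v},{s,t},{s,u},{s,v},{t,v},{p,q,r},{q,r,v},{r,s,u},{s,t,v}} U2={{p},{s},{p,q},{p,r},{q,s},{r,s},{s,t},{s,u},{s,v},{p,q,r},{r,s,u},{s,t,v}} U3={{q},{r},{t},{u},{p,q},{p,r},{q,r},{q,s},{q,u},{q,v},{r,s},{r,u},{r,v},{s,t},{s,u},{t,v},{p,q,r},{q,r,v},{r,s,u},{s,t,v}}
  U12={{p},{s},{p,q},{p,r},{q,s},{r,s},{s,t},{s,u},{s,v},{p,q,r},{r,s,u},{s,t,v}} U13={{r},{p,q},{p,r},{q,r},{q,s},{q,v},{r,s},{r,u},{r,v},{s,t},{s,u},{t,v},{p,q,r},{q,r,v},{r,s,u},{s,t,v}} U23={{p,q},{p,r},{q,s},{r,s},{s,t},{s,u},{p,q,r},{r,s,u},{s,t,v}}
  U123={{p,q},{p,r},{q,s},{r,s},{s,t},{s,u},{p,q,r},{r,s,u},{s,t,v}}
components per intersection:
  U1: {{p},{r},{s},{v},{p,q},{p,r},{q,r},{q,s},{q,v},{r,s},{r,u},{r,v},{s,t},{s,u},{s,v},{t,v},{p,q,r},{q,r,v},{r,s,u},{s,t,v}}
  U2: {{p},{p,q},{p,r},{p,q,r}} {{s},{q,s},{r,s},{s,t},{s,u},{s,v},{r,s,u},{s,t,v}}
  U3: {{q},{r},{u},{p,q},{p,r},{q,r},{q,s},{q,u},{q,v},{r,s},{r,u},{r,v},{s,u},{p,q,r},{q,r,v},{r,s,u}} {{t},{s,t},{t,v},{s,t,v}}
  U12: {{p},{p,q},{p,r},{p,q,r}} {{s},{q,s},{r,s},{s,t},{s,u},{s,v},{r,s,u},{s,t,v}}
  U13: {{r},{p,q},{p,r},{q,r},{q,v},{r,s},{r,u},{r,v},{s,u},{p,q,r},{q,r,v},{r,s,u}} {{q,s}} {{s,t},{t,v},{s,t,v}}
  U23: {{p,q},{p,r},{p,q,r}} {{q,s}} {{r,s},{s,u},{r,s,u}} {{s,t},{s,t,v}}
  U123: {{p,q},{p,r},{p,q,r}} {{q,s}} {{r,s},{s,u},{r,s,u}} {{s,t},{s,t,v}}
C dims 5,9,4; δ0: rk 4, SNF 1^4; δ1: rk 4, SNF 1^4
Ȟ^0: (5−4)−0=1 ⇒ Z
Ȟ^1: (9−4)−4=1 ⇒ Z
Ȟ^2: (4−0)−4=0 ⇒ 0

Ȟ^0(U;F) ≅ Z, Ȟ^1(U;F) ≅ Z and Ȟ^2(U;F) ≅ 0


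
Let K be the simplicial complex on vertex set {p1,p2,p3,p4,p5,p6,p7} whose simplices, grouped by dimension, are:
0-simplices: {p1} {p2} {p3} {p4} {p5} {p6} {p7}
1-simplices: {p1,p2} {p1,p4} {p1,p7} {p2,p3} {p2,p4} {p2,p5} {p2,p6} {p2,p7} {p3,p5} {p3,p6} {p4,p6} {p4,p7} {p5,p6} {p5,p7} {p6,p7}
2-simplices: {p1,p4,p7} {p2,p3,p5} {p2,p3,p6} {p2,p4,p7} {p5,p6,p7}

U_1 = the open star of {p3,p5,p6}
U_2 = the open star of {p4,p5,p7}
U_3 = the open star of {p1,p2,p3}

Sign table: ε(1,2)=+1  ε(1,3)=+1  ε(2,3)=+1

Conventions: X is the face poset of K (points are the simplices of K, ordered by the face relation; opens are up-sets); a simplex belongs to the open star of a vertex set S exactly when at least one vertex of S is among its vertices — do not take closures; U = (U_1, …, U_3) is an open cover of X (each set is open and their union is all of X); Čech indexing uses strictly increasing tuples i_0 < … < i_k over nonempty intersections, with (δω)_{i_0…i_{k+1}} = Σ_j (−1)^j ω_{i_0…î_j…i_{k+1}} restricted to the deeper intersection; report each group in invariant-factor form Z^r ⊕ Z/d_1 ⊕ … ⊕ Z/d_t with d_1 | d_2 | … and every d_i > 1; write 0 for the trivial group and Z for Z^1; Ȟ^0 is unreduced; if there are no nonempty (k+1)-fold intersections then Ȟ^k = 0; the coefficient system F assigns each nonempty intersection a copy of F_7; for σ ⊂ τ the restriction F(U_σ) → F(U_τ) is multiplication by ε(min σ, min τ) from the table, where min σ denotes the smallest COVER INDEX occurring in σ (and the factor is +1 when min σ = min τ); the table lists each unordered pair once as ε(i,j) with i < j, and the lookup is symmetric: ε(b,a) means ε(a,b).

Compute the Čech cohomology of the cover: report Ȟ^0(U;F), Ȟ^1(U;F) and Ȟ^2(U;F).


nerve of the cover:
  U1={{p3},{p5},{p6},{p2,p3},{p2,p5},{p2,p6},{p3,p5},{p3,p6},{p4,p6},{p5,p6},{p5,p7},{p6,p7},{p2,p3,p5},{p2,p3,p6},{p5,p6,p7}} U2={{p4},{p5},{p7},{p1,p4},{p1,p7},{p2,p4},{p2,p5},{p2,p7},{p3,p5},{p4,p6},{p4,p7},{p5,p6},{p5,p7},{p6,p7},{p1,p4,p7},{p2,p3,p5},{p2,p4,p7},{p5,p6,p7}} U3={{p1},{p2},{p3},{p1,p2},{p1,p4},{p1,p7},{p2,p3},{p2,p4},{p2,p5},{p2,p6},{p2,p7},{p3,p5},{p3,p6},{p1,p4,p7},{p2,p3,p5},{p2,p3,p6},{p2,p4,p7}}
  U12={{p5},{p2,p5},{p3,p5},{p4,p6},{p5,p6},{p5,p7},{p6,p7},{p2,p3,p5},{p5,p6,p7}} U13={{p3},{p2,p3},{p2,p5},{p2,p6},{p3,p5},{p3,p6},{p2,p3,p5},{p2,p3,p6}} U23={{p1,p4},{p1,p7},{p2,p4},{p2,p5},{p2,p7},{p3,p5},{p1,p4,p7},{p2,p3,p5},{p2,p4,p7}}
  U123={{p2,p5},{p3,p5},{p2,p3,p5}}
C dims 3,3,1; δ0: rk_F7 2; δ1: rk_F7 1
Ȟ^0 = (3 − 2) − 0 = 1, so Ȟ^0 ≅ Z/7
Ȟ^1 = (3 − 1) − 2 = 0, so Ȟ^1 ≅ 0
Ȟ^2 = (1 − 0) − 1 = 0, so Ȟ^2 ≅ 0

Ȟ^0(U;F) ≅ Z/7; Ȟ^1(U;F) ≅ 0; Ȟ^2(U;F) ≅ 0


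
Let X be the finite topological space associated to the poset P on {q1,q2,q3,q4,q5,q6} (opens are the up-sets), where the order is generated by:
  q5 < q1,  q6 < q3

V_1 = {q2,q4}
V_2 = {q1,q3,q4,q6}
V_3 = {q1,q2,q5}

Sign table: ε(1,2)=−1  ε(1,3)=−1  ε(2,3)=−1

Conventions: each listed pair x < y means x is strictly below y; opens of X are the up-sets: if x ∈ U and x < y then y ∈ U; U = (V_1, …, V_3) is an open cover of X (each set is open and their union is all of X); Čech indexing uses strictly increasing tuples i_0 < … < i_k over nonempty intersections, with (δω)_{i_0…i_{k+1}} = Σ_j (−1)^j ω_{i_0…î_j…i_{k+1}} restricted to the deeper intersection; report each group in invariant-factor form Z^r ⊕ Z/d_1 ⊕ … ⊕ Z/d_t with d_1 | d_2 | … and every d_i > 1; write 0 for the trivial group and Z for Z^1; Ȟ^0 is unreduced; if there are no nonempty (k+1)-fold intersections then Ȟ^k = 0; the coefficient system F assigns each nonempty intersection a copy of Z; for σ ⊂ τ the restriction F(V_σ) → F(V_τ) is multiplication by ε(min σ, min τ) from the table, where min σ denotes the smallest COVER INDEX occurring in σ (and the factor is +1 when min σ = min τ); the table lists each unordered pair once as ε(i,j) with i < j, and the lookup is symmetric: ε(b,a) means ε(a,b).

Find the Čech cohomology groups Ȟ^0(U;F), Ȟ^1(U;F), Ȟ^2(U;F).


nerve of the cover:
  V12={q4} V13={q2} V23={q1}
C dims 3,3; δ0: rk 3, SNF 1^2·2
Ȟ^0 = (3 − 3) − 0 = 0, so Ȟ^0 ≅ 0
Ȟ^1 = (3 − 0) − 3 = 0 plus torsion [2], so Ȟ^1 ≅ Z/2
Ȟ^2 = (0 − 0) − 0 = 0, so Ȟ^2 ≅ 0

Ȟ^0(U;F) ≅ 0,  Ȟ^1(U;F) ≅ Z/2,  Ȟ^2(U;F) ≅ 0


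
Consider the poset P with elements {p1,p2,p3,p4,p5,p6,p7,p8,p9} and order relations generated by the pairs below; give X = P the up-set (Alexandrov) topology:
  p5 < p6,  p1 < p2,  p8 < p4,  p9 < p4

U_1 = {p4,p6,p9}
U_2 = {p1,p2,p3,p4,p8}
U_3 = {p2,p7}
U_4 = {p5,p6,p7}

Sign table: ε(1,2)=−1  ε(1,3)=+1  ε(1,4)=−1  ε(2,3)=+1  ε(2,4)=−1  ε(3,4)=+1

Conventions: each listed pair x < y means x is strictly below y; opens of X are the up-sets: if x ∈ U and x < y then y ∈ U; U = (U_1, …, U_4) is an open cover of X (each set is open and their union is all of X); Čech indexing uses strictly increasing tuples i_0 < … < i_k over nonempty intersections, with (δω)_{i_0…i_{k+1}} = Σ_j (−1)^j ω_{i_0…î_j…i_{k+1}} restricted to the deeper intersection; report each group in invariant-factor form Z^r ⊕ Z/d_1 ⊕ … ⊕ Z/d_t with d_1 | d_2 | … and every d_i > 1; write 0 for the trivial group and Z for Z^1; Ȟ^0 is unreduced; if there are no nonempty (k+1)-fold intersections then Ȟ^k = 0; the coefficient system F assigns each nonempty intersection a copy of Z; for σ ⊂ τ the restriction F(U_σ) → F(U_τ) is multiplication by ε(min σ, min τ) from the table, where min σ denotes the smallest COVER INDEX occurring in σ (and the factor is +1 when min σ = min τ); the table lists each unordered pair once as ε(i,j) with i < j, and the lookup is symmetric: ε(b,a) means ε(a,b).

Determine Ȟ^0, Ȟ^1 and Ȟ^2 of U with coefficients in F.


Ȟ^0 ≅ Z; Ȟ^1 ≅ Z; Ȟ^2 ≅ 0

intersection data:
  U12={p4} U14={p6} U23={p2} U34={p7}
C dims 4,4; δ0: rk 3, SNF 1^3
Ȟ^0 = (4 − 3) − 0 = 1, so Ȟ^0 ≅ Z
Ȟ^1 = (4 − 0) − 3 = 1, so Ȟ^1 ≅ Z
Ȟ^2 = (0 − 0) − 0 = 0, so Ȟ^2 ≅ 0


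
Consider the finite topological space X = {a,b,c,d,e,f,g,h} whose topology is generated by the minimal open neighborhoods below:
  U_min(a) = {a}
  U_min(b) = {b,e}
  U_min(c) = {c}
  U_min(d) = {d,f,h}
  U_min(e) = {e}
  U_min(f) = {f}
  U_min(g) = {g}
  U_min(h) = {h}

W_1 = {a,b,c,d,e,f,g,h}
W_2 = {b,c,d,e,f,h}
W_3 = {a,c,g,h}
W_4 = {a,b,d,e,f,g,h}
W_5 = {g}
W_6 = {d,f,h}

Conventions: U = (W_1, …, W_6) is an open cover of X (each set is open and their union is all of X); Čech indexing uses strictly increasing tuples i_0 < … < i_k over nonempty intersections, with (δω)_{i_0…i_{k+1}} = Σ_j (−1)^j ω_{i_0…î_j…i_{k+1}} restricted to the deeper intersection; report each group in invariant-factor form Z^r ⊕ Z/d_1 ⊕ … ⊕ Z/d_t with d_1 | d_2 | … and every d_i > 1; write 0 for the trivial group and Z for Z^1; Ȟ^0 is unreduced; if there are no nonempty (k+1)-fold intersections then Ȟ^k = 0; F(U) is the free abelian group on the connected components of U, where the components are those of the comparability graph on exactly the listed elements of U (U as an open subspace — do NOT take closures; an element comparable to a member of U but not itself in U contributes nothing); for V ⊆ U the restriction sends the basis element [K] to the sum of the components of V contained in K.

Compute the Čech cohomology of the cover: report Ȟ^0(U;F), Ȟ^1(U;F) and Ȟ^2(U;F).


Ȟ^0(U;F) ≅ Z^5; Ȟ^1(U;F) ≅ 0; Ȟ^2(U;F) ≅ 0

nonempty intersections:
  W12={b,c,d,e,f,h} W13={a,c,g,h} W14={a,b,d,e,f,g,h} W15={g} W16={d,f,h} W23={c,h} W24={b,d,e,f,h} W26={d,f,h} W34={a,g,h} W35={g} W36={h} W45={g} W46={d,f,h}
  W123={c,h} W124={b,d,e,f,h} W126={d,f,h} W134={a,g,h} W135={g} W136={h} W145={g} W146={d,f,h} W234={h} W236={h} W246={d,f,h} W345={g} W346={h}
  W1234={h} W1236={h} W1246={d,f,h} W1345={g} W1346={h} W2346={h}
  W12346={h}
components per intersection:
  W1: {a} {b,e} {c} {d,f,h} {g}
  W2: {b,e} {c} {d,f,h}
  W3: {a} {c} {g} {h}
  W4: {a} {b,e} {d,f,h} {g}
  W5: {g}
  W6: {d,f,h}
  W12: {b,e} {c} {d,f,h}
  W13: {a} {c} {g} {h}
  W14: {a} {b,e} {d,f,h} {g}
  W15: {g}
  W16: {d,f,h}
  W23: {c} {h}
  W24: {b,e} {d,f,h}
  W26: {d,f,h}
  W34: {a} {g} {h}
  W35: {g}
  W36: {h}
  W45: {g}
  W46: {d,f,h}
  W123: {c} {h}
  W124: {b,e} {d,f,h}
  W126: {d,f,h}
  W134: {a} {g} {h}
  W135: {g}
  W136: {h}
  W145: {g}
  W146: {d,f,h}
  W234: {h}
  W236: {h}
  W246: {d,f,h}
  W345: {g}
  W346: {h}
  W1234: {h}
  W1236: {h}
  W1246: {d,f,h}
  W1345: {g}
  W1346: {h}
  W2346: {h}
  W12346: {h}
C dims 18,25,17,6; δ0: rk 13, SNF 1^13; δ1: rk 12, SNF 1^12; δ2: rk 5, SNF 1^5
Ȟ^0: (18−13)−0=5 ⇒ Z^5
Ȟ^1: (25−12)−13=0 ⇒ 0
Ȟ^2: (17−5)−12=0 ⇒ 0


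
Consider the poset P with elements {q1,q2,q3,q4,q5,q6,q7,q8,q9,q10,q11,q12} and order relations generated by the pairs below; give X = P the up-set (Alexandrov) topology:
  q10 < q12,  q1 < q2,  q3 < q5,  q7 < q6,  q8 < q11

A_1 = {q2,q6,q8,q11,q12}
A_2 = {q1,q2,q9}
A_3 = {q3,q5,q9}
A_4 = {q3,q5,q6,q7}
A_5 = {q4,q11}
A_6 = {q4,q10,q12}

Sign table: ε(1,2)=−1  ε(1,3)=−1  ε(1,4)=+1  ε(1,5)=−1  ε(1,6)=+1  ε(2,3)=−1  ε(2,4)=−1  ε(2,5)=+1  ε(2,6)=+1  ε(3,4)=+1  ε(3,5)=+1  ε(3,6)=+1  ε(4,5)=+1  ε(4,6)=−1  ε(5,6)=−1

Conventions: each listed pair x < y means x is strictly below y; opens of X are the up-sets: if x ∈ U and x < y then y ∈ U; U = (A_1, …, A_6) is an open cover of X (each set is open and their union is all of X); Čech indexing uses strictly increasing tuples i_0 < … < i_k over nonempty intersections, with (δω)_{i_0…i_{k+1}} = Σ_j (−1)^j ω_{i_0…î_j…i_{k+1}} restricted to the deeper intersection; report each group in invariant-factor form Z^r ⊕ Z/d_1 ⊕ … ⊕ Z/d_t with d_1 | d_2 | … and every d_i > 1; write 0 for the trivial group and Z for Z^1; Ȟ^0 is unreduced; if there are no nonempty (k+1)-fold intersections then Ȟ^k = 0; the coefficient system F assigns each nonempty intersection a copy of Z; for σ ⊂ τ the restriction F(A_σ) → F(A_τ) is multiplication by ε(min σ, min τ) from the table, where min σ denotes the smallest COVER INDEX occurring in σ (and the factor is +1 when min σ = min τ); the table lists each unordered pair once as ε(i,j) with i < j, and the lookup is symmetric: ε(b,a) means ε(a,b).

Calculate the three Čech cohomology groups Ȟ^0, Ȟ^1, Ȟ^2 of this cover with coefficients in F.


intersection data:
  A12={q2} A14={q6} A15={q11} A16={q12} A23={q9} A34={q3,q5} A56={q4}
C dims 6,7; δ0: rk 5, SNF 1^5
Ȟ^0 = (6 − 5) − 0 = 1, so Ȟ^0 ≅ Z
Ȟ^1 = (7 − 0) − 5 = 2, so Ȟ^1 ≅ Z^2
Ȟ^2 = (0 − 0) − 0 = 0, so Ȟ^2 ≅ 0

Ȟ^0 = Z; Ȟ^1 = Z^2; Ȟ^2 = 0


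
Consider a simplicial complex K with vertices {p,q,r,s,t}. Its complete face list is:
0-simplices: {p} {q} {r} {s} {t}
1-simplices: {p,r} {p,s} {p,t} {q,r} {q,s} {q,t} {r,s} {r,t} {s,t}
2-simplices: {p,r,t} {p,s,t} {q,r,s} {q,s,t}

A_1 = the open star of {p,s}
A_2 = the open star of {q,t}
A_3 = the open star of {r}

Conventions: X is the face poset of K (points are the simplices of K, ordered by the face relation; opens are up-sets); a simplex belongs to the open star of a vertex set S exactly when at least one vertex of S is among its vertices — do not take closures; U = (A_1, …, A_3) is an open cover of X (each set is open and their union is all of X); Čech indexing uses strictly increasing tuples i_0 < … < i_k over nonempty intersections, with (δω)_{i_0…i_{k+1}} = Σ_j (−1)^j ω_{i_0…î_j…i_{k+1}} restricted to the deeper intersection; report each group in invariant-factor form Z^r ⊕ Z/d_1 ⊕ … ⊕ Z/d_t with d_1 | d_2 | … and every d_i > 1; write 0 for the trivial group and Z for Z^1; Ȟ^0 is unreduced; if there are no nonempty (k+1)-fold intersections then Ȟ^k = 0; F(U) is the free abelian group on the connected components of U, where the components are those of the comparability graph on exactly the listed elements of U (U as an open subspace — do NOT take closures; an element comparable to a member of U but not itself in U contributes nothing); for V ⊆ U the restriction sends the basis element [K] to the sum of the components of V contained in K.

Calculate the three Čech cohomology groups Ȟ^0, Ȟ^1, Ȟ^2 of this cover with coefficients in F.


nonempty intersections:
  A1={{p},{s},{p,r},{p,s},{p,t},{q,s},{r,s},{s,t},{p,r,t},{p,s,t},{q,r,s},{q,s,t}} A2={{q},{t},{p,t},{q,r},{q,s},{q,t},{r,t},{s,t},{p,r,t},{p,s,t},{q,r,s},{q,s,t}} A3={{r},{p,r},{q,r},{r,s},{r,t},{p,r,t},{q,r,s}}
  A12={{p,t},{q,s},{s,t},{p,r,t},{p,s,t},{q,r,s},{q,s,t}} A13={{p,r},{r,s},{p,r,t},{q,r,s}} A23={{q,r},{r,t},{p,r,t},{q,r,s}}
  A123={{p,r,t},{q,r,s}}
components per intersection:
  A1: {{p},{s},{p,r},{p,s},{p,t},{q,s},{r,s},{s,t},{p,r,t},{p,s,t},{q,r,s},{q,s,t}}
  A2: {{q},{t},{p,t},{q,r},{q,s},{q,t},{r,t},{s,t},{p,r,t},{p,s,t},{q,r,s},{q,s,t}}
  A3: {{r},{p,r},{q,r},{r,s},{r,t},{p,r,t},{q,r,s}}
  A12: {{p,t},{q,s},{s,t},{p,r,t},{p,s,t},{q,r,s},{q,s,t}}
  A13: {{p,r},{p,r,t}} {{r,s},{q,r,s}}
  A23: {{q,r},{q,r,s}} {{r,t},{p,r,t}}
  A123: {{p,r,t}} {{q,r,s}}
C dims 3,5,2; δ0: rk 2, SNF 1^2; δ1: rk 2, SNF 1^2
Ȟ^0: (3−2)−0=1 ⇒ Z
Ȟ^1: (5−2)−2=1 ⇒ Z
Ȟ^2: (2−0)−2=0 ⇒ 0

Ȟ^0 ≅ Z,  Ȟ^1 ≅ Z,  Ȟ^2 ≅ 0


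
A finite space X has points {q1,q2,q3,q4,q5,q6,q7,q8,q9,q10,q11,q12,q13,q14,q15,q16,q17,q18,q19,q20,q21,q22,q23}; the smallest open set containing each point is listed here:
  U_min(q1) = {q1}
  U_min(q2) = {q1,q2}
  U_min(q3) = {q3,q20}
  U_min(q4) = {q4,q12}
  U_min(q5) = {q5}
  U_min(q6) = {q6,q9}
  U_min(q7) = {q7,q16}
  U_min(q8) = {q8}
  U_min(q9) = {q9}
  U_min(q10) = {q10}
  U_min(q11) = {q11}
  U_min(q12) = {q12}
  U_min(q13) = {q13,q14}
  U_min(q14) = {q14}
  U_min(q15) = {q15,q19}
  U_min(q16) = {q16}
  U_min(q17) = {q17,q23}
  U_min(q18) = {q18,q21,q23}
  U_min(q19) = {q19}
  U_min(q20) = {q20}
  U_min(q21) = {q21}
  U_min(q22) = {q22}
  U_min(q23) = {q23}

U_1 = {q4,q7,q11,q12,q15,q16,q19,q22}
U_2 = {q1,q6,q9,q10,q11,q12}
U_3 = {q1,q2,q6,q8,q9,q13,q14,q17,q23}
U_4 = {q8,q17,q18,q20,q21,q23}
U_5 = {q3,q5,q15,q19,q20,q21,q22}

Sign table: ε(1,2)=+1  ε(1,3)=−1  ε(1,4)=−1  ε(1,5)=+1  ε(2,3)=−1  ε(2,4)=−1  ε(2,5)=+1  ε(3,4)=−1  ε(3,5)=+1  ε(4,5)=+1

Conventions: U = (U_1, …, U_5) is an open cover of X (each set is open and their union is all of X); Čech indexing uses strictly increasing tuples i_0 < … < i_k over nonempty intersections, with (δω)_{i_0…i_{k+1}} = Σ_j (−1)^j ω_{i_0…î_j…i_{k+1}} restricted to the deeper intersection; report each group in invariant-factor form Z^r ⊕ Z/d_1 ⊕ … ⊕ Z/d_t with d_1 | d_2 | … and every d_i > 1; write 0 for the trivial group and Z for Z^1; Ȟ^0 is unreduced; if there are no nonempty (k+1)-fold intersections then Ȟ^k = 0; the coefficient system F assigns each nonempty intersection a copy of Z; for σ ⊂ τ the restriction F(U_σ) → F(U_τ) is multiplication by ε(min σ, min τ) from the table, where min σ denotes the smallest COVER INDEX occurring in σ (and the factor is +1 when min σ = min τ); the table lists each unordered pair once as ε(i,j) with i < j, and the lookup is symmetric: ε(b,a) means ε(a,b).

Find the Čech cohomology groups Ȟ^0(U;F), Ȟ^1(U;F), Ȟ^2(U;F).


Ȟ^0(U;F) ≅ Z; Ȟ^1(U;F) ≅ Z; Ȟ^2(U;F) ≅ 0

nonempty intersections:
  U12={q11,q12} U15={q15,q19,q22} U23={q1,q6,q9} U34={q8,q17,q23} U45={q20,q21}
C dims 5,5; δ0: rk 4, SNF 1^4
Ȟ^0: (5−4)−0=1 ⇒ Z
Ȟ^1: (5−0)−4=1 ⇒ Z
Ȟ^2: (0−0)−0=0 ⇒ 0


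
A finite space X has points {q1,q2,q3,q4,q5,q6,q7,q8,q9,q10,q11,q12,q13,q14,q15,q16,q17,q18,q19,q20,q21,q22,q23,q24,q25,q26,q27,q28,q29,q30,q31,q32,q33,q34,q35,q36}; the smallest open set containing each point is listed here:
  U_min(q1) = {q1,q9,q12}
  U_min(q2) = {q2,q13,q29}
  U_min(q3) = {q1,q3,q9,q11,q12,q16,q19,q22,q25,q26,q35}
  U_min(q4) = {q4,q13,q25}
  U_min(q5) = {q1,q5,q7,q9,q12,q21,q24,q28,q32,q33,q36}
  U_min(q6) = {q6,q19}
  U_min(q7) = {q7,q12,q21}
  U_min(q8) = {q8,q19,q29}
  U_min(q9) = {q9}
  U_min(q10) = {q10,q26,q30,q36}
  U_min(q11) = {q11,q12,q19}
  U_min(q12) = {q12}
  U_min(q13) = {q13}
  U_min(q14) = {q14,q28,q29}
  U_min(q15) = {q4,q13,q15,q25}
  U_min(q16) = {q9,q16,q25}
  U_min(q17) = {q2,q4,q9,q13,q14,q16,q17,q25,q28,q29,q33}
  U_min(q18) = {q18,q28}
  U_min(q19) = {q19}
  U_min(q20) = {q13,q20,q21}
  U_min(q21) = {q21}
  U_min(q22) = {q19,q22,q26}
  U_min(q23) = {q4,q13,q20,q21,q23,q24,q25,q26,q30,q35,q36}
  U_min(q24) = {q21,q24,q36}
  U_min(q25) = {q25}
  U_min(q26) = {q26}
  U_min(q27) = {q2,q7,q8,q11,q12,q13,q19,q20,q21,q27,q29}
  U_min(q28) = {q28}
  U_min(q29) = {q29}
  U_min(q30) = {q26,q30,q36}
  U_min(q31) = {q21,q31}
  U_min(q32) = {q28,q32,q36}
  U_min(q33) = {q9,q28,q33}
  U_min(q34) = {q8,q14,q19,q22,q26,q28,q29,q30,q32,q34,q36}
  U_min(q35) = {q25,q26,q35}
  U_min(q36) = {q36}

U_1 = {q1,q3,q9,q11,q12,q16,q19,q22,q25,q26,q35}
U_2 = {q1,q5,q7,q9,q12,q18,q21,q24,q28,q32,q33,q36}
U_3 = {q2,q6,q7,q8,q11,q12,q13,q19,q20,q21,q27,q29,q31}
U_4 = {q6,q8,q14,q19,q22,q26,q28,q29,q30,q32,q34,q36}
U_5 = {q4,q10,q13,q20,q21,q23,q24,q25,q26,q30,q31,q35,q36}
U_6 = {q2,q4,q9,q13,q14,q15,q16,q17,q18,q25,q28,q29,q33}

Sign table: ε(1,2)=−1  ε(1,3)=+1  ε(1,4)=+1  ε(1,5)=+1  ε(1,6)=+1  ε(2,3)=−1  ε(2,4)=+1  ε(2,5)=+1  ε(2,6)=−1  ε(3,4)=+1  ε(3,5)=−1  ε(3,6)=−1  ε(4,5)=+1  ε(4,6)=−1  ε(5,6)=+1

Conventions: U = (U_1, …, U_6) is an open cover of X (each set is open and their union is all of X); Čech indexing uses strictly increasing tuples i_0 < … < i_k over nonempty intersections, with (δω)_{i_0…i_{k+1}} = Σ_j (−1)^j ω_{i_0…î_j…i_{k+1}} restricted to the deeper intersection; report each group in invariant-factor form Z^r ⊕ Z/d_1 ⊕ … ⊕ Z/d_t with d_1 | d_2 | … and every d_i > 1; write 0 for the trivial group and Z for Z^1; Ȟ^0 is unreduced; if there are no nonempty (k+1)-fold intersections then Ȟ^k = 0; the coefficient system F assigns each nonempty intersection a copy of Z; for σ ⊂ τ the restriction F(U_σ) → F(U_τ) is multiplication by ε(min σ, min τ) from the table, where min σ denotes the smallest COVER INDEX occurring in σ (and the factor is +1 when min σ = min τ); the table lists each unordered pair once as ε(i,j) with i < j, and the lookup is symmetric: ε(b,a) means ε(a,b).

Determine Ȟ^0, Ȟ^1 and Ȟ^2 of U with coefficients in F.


cover nerve:
  U12={q1,q9,q12} U13={q11,q12,q19} U14={q19,q22,q26} U15={q25,q26,q35} U16={q9,q16,q25} U23={q7,q12,q21} U24={q28,q32,q36} U25={q21,q24,q36} U26={q9,q18,q28,q33} U34={q6,q8,q19,q29} U35={q13,q20,q21,q31} U36={q2,q13,q29} U45={q26,q30,q36} U46={q14,q28,q29} U56={q4,q13,q25}
  U123={q12} U126={q9} U134={q19} U145={q26} U156={q25} U235={q21} U245={q36} U246={q28} U346={q29} U356={q13}
C dims 6,15,10; δ0: rk 6, SNF 1^5·2; δ1: rk 9, SNF 1^9
Ȟ^0: (6−6)−0=0 ⇒ 0
Ȟ^1: (15−9)−6=0 plus torsion [2] ⇒ Z/2
Ȟ^2: (10−0)−9=1 ⇒ Z

Ȟ^0(U;F) ≅ 0,  Ȟ^1(U;F) ≅ Z/2,  Ȟ^2(U;F) ≅ Z
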